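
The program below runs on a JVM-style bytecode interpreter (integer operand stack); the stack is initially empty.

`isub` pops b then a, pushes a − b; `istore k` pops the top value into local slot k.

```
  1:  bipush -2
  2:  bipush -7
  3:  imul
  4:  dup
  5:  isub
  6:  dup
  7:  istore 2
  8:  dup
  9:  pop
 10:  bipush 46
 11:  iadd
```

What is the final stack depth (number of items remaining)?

1

bipush -2 -> [-2]
bipush -7 -> [-2, -7]
imul      -> [14]
dup       -> [14, 14]
isub      -> [0]
dup       -> [0, 0]
istore 2  -> [0]
dup       -> [0, 0]
pop       -> [0]
bipush 46 -> [0, 46]
iadd      -> [46]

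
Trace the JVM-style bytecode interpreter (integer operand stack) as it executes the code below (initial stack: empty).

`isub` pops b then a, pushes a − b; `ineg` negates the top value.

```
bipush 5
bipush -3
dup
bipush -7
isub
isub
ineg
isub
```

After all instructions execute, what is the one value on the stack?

-2

bipush 5  : [5]
bipush -3 : [5, -3]
dup       : [5, -3, -3]
bipush -7 : [5, -3, -3, -7]
isub      : [5, -3, 4]
isub      : [5, -7]
ineg      : [5, 7]
isub      : [-2]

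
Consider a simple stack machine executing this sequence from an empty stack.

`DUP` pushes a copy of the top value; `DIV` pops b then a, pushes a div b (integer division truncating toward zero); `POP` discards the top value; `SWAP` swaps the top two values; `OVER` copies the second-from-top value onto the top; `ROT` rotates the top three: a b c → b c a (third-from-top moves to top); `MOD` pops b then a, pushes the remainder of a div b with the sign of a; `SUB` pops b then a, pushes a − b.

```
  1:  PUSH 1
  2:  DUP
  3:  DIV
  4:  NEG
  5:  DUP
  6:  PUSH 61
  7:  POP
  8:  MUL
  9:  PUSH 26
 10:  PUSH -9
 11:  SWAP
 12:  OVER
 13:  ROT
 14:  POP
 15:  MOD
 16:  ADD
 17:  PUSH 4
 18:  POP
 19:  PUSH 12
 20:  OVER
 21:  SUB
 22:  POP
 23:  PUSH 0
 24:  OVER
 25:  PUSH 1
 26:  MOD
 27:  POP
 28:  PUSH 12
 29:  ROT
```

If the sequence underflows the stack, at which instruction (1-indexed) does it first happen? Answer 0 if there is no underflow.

0

PUSH 1   [1]
DUP      [1, 1]
DIV      [1]
NEG      [-1]
DUP      [-1, -1]
PUSH 61  [-1, -1, 61]
POP      [-1, -1]
MUL      [1]
PUSH 26  [1, 26]
PUSH -9  [1, 26, -9]
SWAP     [1, -9, 26]
OVER     [1, -9, 26, -9]
ROT      [1, 26, -9, -9]
POP      [1, 26, -9]
MOD      [1, 8]
ADD      [9]
PUSH 4   [9, 4]
POP      [9]
PUSH 12  [9, 12]
OVER     [9, 12, 9]
SUB      [9, 3]
POP      [9]
PUSH 0   [9, 0]
OVER     [9, 0, 9]
PUSH 1   [9, 0, 9, 1]
MOD      [9, 0, 0]
POP      [9, 0]
PUSH 12  [9, 0, 12]
ROT      [0, 12, 9]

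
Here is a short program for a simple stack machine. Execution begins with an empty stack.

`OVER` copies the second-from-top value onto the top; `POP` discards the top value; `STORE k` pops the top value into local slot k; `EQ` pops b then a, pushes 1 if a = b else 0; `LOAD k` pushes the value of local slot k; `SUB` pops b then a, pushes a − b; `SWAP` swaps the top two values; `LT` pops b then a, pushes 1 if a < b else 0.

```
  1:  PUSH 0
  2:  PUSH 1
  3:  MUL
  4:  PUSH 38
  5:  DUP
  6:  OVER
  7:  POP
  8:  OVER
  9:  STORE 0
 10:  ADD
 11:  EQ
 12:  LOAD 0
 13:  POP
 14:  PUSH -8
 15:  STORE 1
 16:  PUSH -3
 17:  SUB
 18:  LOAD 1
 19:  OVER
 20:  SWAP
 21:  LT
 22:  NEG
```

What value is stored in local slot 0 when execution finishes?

38

PUSH 0   0
PUSH 1   0 1
MUL      0
PUSH 38  0 38
DUP      0 38 38
OVER     0 38 38 38
POP      0 38 38
OVER     0 38 38 38
STORE 0  0 38 38
ADD      0 76
EQ       0
LOAD 0   0 38
POP      0
PUSH -8  0 -8
STORE 1  0
PUSH -3  0 -3
SUB      3
LOAD 1   3 -8
OVER     3 -8 3
SWAP     3 3 -8
LT       3 0
NEG      3 0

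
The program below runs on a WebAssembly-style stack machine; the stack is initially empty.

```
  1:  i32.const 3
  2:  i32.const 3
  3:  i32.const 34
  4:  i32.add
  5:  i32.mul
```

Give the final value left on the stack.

i32.const 3  -> [3]
i32.const 3  -> [3, 3]
i32.const 34 -> [3, 3, 34]
i32.add      -> [3, 37]
i32.mul      -> [111]

111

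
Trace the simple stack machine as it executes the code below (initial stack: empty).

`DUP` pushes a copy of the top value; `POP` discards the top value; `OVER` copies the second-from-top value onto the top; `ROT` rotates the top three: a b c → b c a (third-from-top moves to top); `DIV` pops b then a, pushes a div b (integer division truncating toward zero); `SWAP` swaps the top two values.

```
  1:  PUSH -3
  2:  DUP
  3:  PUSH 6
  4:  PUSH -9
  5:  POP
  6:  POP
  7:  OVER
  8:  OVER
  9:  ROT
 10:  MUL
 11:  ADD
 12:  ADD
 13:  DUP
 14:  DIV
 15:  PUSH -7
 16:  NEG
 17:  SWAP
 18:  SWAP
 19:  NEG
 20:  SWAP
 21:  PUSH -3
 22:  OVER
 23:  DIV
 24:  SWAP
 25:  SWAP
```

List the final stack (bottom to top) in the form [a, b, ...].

[-7, 1, -3]

PUSH -3 → [-3]
DUP     → [-3, -3]
PUSH 6  → [-3, -3, 6]
PUSH -9 → [-3, -3, 6, -9]
POP     → [-3, -3, 6]
POP     → [-3, -3]
OVER    → [-3, -3, -3]
OVER    → [-3, -3, -3, -3]
ROT     → [-3, -3, -3, -3]
MUL     → [-3, -3, 9]
ADD     → [-3, 6]
ADD     → [3]
DUP     → [3, 3]
DIV     → [1]
PUSH -7 → [1, -7]
NEG     → [1, 7]
SWAP    → [7, 1]
SWAP    → [1, 7]
NEG     → [1, -7]
SWAP    → [-7, 1]
PUSH -3 → [-7, 1, -3]
OVER    → [-7, 1, -3, 1]
DIV     → [-7, 1, -3]
SWAP    → [-7, -3, 1]
SWAP    → [-7, 1, -3]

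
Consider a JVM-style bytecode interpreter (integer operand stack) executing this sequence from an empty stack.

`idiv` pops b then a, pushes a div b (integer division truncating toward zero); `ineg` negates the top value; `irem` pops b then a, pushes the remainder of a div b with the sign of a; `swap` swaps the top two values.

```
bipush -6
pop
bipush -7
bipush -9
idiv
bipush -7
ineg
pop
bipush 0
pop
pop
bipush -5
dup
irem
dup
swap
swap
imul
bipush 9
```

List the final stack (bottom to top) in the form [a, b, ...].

[0, 9]

bipush -6  [-6]
pop        []
bipush -7  [-7]
bipush -9  [-7, -9]
idiv       [0]
bipush -7  [0, -7]
ineg       [0, 7]
pop        [0]
bipush 0   [0, 0]
pop        [0]
pop        []
bipush -5  [-5]
dup        [-5, -5]
irem       [0]
dup        [0, 0]
swap       [0, 0]
swap       [0, 0]
imul       [0]
bipush 9   [0, 9]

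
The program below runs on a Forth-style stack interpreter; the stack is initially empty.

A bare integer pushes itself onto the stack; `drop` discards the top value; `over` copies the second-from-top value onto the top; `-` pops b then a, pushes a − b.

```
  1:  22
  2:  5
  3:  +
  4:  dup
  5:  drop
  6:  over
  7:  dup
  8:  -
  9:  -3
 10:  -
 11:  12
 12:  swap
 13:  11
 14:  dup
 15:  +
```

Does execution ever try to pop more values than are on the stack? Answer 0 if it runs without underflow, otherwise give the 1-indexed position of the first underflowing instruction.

6

22    22
5     22 5
+     27
dup   27 27
drop  27
over  — needs 2 operands, stack has 1 → underflow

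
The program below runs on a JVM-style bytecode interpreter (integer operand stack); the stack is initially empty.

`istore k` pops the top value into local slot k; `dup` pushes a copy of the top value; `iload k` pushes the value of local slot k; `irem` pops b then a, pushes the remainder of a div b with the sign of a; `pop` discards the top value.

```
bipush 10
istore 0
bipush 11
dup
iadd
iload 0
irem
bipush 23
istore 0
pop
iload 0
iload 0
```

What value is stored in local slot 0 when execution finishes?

bipush 10  [10]
istore 0   []
bipush 11  [11]
dup        [11, 11]
iadd       [22]
iload 0    [22, 10]
irem       [2]
bipush 23  [2, 23]
istore 0   [2]
pop        []
iload 0    [23]
iload 0    [23, 23]

23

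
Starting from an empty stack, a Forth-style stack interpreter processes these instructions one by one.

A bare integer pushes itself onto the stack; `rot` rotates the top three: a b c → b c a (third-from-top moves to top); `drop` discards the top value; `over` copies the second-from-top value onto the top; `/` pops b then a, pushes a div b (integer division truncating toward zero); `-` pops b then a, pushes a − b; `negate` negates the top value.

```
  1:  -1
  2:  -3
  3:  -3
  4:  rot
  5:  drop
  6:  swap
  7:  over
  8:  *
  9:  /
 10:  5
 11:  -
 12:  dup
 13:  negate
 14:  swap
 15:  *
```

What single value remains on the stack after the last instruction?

-1      [-1]
-3      [-1, -3]
-3      [-1, -3, -3]
rot     [-3, -3, -1]
drop    [-3, -3]
swap    [-3, -3]
over    [-3, -3, -3]
*       [-3, 9]
/       [0]
5       [0, 5]
-       [-5]
dup     [-5, -5]
negate  [-5, 5]
swap    [5, -5]
*       [-25]

-25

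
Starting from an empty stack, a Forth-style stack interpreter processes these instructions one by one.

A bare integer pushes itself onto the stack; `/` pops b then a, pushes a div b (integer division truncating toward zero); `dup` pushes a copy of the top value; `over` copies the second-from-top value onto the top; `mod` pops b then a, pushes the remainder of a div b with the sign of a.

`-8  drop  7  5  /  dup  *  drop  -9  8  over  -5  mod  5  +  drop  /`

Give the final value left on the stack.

-1

-8   → [-8]
drop → []
7    → [7]
5    → [7, 5]
/    → [1]
dup  → [1, 1]
*    → [1]
drop → []
-9   → [-9]
8    → [-9, 8]
over → [-9, 8, -9]
-5   → [-9, 8, -9, -5]
mod  → [-9, 8, -4]
5    → [-9, 8, -4, 5]
+    → [-9, 8, 1]
drop → [-9, 8]
/    → [-1]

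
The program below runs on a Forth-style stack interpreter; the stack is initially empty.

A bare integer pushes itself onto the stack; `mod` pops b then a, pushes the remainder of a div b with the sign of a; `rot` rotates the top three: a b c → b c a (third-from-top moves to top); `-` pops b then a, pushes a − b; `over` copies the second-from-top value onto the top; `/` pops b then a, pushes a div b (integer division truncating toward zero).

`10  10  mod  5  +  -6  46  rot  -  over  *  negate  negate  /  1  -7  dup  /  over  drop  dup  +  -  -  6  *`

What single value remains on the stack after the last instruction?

10      [10]
10      [10, 10]
mod     [0]
5       [0, 5]
+       [5]
-6      [5, -6]
46      [5, -6, 46]
rot     [-6, 46, 5]
-       [-6, 41]
over    [-6, 41, -6]
*       [-6, -246]
negate  [-6, 246]
negate  [-6, -246]
/       [0]
1       [0, 1]
-7      [0, 1, -7]
dup     [0, 1, -7, -7]
/       [0, 1, 1]
over    [0, 1, 1, 1]
drop    [0, 1, 1]
dup     [0, 1, 1, 1]
+       [0, 1, 2]
-       [0, -1]
-       [1]
6       [1, 6]
*       [6]

6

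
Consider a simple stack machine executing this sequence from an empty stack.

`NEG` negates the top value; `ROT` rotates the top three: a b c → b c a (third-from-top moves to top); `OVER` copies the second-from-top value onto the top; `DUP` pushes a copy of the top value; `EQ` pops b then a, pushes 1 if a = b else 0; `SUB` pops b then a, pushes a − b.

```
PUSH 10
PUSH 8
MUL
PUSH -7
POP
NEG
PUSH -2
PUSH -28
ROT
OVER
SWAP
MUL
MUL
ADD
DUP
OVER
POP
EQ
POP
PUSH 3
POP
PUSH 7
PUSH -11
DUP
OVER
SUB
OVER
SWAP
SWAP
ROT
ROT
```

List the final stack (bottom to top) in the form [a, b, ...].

[7, -11, -11, 0]

PUSH 10  -> 10
PUSH 8   -> 10 8
MUL      -> 80
PUSH -7  -> 80 -7
POP      -> 80
NEG      -> -80
PUSH -2  -> -80 -2
PUSH -28 -> -80 -2 -28
ROT      -> -2 -28 -80
OVER     -> -2 -28 -80 -28
SWAP     -> -2 -28 -28 -80
MUL      -> -2 -28 2240
MUL      -> -2 -62720
ADD      -> -62722
DUP      -> -62722 -62722
OVER     -> -62722 -62722 -62722
POP      -> -62722 -62722
EQ       -> 1
POP      -> (empty)
PUSH 3   -> 3
POP      -> (empty)
PUSH 7   -> 7
PUSH -11 -> 7 -11
DUP      -> 7 -11 -11
OVER     -> 7 -11 -11 -11
SUB      -> 7 -11 0
OVER     -> 7 -11 0 -11
SWAP     -> 7 -11 -11 0
SWAP     -> 7 -11 0 -11
ROT      -> 7 0 -11 -11
ROT      -> 7 -11 -11 0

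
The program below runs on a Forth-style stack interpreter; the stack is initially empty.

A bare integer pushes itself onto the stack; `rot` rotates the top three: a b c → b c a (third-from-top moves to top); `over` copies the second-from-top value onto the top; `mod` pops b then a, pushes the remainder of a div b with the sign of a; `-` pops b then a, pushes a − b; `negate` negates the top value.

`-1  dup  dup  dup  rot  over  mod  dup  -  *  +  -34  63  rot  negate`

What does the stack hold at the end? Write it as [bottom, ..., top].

-1     → [-1]
dup    → [-1, -1]
dup    → [-1, -1, -1]
dup    → [-1, -1, -1, -1]
rot    → [-1, -1, -1, -1]
over   → [-1, -1, -1, -1, -1]
mod    → [-1, -1, -1, 0]
dup    → [-1, -1, -1, 0, 0]
-      → [-1, -1, -1, 0]
*      → [-1, -1, 0]
+      → [-1, -1]
-34    → [-1, -1, -34]
63     → [-1, -1, -34, 63]
rot    → [-1, -34, 63, -1]
negate → [-1, -34, 63, 1]

[-1, -34, 63, 1]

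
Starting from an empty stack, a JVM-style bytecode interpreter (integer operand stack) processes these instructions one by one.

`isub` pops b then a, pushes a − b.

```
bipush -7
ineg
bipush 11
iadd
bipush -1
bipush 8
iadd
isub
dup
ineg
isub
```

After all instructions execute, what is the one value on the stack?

22

bipush -7 -> [-7]
ineg      -> [7]
bipush 11 -> [7, 11]
iadd      -> [18]
bipush -1 -> [18, -1]
bipush 8  -> [18, -1, 8]
iadd      -> [18, 7]
isub      -> [11]
dup       -> [11, 11]
ineg      -> [11, -11]
isub      -> [22]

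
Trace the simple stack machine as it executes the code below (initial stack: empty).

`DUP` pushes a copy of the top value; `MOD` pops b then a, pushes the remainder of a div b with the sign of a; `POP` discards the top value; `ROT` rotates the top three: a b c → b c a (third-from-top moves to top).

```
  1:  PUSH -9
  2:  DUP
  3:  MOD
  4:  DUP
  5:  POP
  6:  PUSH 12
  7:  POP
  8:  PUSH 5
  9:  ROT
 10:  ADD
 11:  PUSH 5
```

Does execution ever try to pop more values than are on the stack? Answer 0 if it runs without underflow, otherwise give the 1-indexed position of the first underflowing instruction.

9

PUSH -9  [-9]
DUP      [-9, -9]
MOD      [0]
DUP      [0, 0]
POP      [0]
PUSH 12  [0, 12]
POP      [0]
PUSH 5   [0, 5]
ROT  — needs 3 operands, stack has 2 → underflow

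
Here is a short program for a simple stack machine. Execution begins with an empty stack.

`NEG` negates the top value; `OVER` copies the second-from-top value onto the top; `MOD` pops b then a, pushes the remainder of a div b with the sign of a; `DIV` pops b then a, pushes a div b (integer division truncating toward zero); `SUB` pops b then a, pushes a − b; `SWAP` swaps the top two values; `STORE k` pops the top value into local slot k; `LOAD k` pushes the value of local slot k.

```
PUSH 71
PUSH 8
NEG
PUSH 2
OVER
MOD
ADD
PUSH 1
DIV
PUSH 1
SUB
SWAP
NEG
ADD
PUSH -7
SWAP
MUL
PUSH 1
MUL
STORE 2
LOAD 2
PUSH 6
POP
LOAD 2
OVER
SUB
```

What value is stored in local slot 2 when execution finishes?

546

PUSH 71 -> 71
PUSH 8  -> 71 8
NEG     -> 71 -8
PUSH 2  -> 71 -8 2
OVER    -> 71 -8 2 -8
MOD     -> 71 -8 2
ADD     -> 71 -6
PUSH 1  -> 71 -6 1
DIV     -> 71 -6
PUSH 1  -> 71 -6 1
SUB     -> 71 -7
SWAP    -> -7 71
NEG     -> -7 -71
ADD     -> -78
PUSH -7 -> -78 -7
SWAP    -> -7 -78
MUL     -> 546
PUSH 1  -> 546 1
MUL     -> 546
STORE 2 -> (empty)
LOAD 2  -> 546
PUSH 6  -> 546 6
POP     -> 546
LOAD 2  -> 546 546
OVER    -> 546 546 546
SUB     -> 546 0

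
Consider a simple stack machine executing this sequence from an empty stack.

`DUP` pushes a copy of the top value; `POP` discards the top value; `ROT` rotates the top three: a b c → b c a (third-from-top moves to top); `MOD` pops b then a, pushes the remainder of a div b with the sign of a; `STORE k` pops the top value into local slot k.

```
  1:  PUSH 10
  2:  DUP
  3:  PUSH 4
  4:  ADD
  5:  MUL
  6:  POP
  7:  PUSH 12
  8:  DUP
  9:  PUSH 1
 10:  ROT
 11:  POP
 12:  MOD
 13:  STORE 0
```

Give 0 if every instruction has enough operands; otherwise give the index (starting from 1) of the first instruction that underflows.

0

PUSH 10  10
DUP      10 10
PUSH 4   10 10 4
ADD      10 14
MUL      140
POP      (empty)
PUSH 12  12
DUP      12 12
PUSH 1   12 12 1
ROT      12 1 12
POP      12 1
MOD      0
STORE 0  (empty)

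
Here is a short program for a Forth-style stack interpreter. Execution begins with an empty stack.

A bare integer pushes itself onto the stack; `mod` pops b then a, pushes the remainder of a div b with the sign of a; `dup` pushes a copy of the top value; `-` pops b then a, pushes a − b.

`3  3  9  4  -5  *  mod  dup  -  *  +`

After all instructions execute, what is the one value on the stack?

3

3   -> [3]
3   -> [3, 3]
9   -> [3, 3, 9]
4   -> [3, 3, 9, 4]
-5  -> [3, 3, 9, 4, -5]
*   -> [3, 3, 9, -20]
mod -> [3, 3, 9]
dup -> [3, 3, 9, 9]
-   -> [3, 3, 0]
*   -> [3, 0]
+   -> [3]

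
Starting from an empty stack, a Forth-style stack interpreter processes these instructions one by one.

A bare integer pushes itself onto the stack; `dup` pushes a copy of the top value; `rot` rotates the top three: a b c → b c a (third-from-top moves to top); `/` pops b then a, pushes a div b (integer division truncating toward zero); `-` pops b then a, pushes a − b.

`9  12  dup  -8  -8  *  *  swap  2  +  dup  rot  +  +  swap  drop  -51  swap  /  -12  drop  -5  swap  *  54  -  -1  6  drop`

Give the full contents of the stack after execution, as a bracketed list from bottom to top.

9    : 9
12   : 9 12
dup  : 9 12 12
-8   : 9 12 12 -8
-8   : 9 12 12 -8 -8
*    : 9 12 12 64
*    : 9 12 768
swap : 9 768 12
2    : 9 768 12 2
+    : 9 768 14
dup  : 9 768 14 14
rot  : 9 14 14 768
+    : 9 14 782
+    : 9 796
swap : 796 9
drop : 796
-51  : 796 -51
swap : -51 796
/    : 0
-12  : 0 -12
drop : 0
-5   : 0 -5
swap : -5 0
*    : 0
54   : 0 54
-    : -54
-1   : -54 -1
6    : -54 -1 6
drop : -54 -1

[-54, -1]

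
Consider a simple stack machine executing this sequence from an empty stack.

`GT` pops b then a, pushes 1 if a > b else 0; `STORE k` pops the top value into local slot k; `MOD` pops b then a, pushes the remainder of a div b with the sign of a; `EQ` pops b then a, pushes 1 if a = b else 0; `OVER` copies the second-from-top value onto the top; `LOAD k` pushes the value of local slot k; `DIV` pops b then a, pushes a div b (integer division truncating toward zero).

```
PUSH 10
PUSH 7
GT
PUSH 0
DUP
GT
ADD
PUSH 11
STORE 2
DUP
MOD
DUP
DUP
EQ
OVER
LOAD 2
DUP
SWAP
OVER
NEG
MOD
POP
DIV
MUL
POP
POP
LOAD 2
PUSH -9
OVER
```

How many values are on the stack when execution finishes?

3

PUSH 10 : 10
PUSH 7  : 10 7
GT      : 1
PUSH 0  : 1 0
DUP     : 1 0 0
GT      : 1 0
ADD     : 1
PUSH 11 : 1 11
STORE 2 : 1
DUP     : 1 1
MOD     : 0
DUP     : 0 0
DUP     : 0 0 0
EQ      : 0 1
OVER    : 0 1 0
LOAD 2  : 0 1 0 11
DUP     : 0 1 0 11 11
SWAP    : 0 1 0 11 11
OVER    : 0 1 0 11 11 11
NEG     : 0 1 0 11 11 -11
MOD     : 0 1 0 11 0
POP     : 0 1 0 11
DIV     : 0 1 0
MUL     : 0 0
POP     : 0
POP     : (empty)
LOAD 2  : 11
PUSH -9 : 11 -9
OVER    : 11 -9 11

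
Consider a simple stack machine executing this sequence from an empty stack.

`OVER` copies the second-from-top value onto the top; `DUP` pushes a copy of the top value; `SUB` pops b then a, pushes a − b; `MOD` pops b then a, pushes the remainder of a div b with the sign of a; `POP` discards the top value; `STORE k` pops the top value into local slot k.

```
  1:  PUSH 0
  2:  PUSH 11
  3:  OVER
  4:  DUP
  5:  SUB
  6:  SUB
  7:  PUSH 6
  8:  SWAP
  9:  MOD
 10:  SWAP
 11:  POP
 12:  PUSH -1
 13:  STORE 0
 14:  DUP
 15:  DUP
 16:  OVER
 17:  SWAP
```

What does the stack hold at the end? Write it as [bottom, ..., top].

[6, 6, 6, 6]

PUSH 0  → 0
PUSH 11 → 0 11
OVER    → 0 11 0
DUP     → 0 11 0 0
SUB     → 0 11 0
SUB     → 0 11
PUSH 6  → 0 11 6
SWAP    → 0 6 11
MOD     → 0 6
SWAP    → 6 0
POP     → 6
PUSH -1 → 6 -1
STORE 0 → 6
DUP     → 6 6
DUP     → 6 6 6
OVER    → 6 6 6 6
SWAP    → 6 6 6 6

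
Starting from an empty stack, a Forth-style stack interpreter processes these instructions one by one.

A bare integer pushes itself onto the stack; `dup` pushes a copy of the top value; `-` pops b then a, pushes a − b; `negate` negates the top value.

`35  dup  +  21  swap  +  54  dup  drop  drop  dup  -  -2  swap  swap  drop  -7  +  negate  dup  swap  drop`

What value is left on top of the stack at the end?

7

35     : 35
dup    : 35 35
+      : 70
21     : 70 21
swap   : 21 70
+      : 91
54     : 91 54
dup    : 91 54 54
drop   : 91 54
drop   : 91
dup    : 91 91
-      : 0
-2     : 0 -2
swap   : -2 0
swap   : 0 -2
drop   : 0
-7     : 0 -7
+      : -7
negate : 7
dup    : 7 7
swap   : 7 7
drop   : 7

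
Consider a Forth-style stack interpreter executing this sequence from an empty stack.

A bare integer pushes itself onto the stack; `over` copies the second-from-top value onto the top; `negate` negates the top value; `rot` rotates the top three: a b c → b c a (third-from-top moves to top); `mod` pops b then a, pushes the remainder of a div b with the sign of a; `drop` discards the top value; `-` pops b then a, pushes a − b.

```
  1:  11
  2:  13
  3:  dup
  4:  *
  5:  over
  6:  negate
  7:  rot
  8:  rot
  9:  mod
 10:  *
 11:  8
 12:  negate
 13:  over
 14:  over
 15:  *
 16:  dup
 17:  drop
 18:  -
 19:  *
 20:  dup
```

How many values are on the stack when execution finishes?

2

11      11
13      11 13
dup     11 13 13
*       11 169
over    11 169 11
negate  11 169 -11
rot     169 -11 11
rot     -11 11 169
mod     -11 11
*       -121
8       -121 8
negate  -121 -8
over    -121 -8 -121
over    -121 -8 -121 -8
*       -121 -8 968
dup     -121 -8 968 968
drop    -121 -8 968
-       -121 -976
*       118096
dup     118096 118096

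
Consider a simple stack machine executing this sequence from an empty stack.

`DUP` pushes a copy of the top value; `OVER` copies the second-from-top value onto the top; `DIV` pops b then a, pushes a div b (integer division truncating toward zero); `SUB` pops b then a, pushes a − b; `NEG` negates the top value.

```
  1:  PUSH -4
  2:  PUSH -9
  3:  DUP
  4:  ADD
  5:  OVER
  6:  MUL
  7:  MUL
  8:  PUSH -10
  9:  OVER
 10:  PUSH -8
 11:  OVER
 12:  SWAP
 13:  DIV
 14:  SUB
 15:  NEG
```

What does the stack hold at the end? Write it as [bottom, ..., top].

[-288, -10, 324]

PUSH -4  → [-4]
PUSH -9  → [-4, -9]
DUP      → [-4, -9, -9]
ADD      → [-4, -18]
OVER     → [-4, -18, -4]
MUL      → [-4, 72]
MUL      → [-288]
PUSH -10 → [-288, -10]
OVER     → [-288, -10, -288]
PUSH -8  → [-288, -10, -288, -8]
OVER     → [-288, -10, -288, -8, -288]
SWAP     → [-288, -10, -288, -288, -8]
DIV      → [-288, -10, -288, 36]
SUB      → [-288, -10, -324]
NEG      → [-288, -10, 324]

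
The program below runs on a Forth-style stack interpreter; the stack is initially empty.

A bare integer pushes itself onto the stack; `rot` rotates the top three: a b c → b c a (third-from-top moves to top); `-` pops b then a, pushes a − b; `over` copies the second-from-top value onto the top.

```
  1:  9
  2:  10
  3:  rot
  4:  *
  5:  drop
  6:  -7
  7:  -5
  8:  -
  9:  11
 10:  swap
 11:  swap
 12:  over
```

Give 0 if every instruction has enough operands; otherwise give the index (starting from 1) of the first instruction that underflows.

3

9  -> 9
10 -> 9 10
rot  — needs 3 operands, stack has 2 → underflow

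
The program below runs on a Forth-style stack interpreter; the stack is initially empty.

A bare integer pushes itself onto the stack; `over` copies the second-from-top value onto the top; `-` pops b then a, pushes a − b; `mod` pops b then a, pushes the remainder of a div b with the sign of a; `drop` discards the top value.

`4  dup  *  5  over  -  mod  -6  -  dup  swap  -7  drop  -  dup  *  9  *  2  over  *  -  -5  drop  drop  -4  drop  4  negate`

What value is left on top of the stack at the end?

4      → 4
dup    → 4 4
*      → 16
5      → 16 5
over   → 16 5 16
-      → 16 -11
mod    → 5
-6     → 5 -6
-      → 11
dup    → 11 11
swap   → 11 11
-7     → 11 11 -7
drop   → 11 11
-      → 0
dup    → 0 0
*      → 0
9      → 0 9
*      → 0
2      → 0 2
over   → 0 2 0
*      → 0 0
-      → 0
-5     → 0 -5
drop   → 0
drop   → (empty)
-4     → -4
drop   → (empty)
4      → 4
negate → -4

-4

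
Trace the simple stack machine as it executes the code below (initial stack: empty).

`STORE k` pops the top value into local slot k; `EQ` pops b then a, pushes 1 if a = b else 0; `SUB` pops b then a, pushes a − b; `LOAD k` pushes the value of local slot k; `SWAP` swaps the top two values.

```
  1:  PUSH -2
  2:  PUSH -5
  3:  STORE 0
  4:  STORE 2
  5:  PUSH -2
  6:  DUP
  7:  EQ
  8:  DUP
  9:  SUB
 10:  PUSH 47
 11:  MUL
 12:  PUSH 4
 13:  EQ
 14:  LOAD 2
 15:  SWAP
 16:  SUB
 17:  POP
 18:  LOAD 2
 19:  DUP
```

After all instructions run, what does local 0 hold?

-5

PUSH -2 : [-2]
PUSH -5 : [-2, -5]
STORE 0 : [-2]
STORE 2 : []
PUSH -2 : [-2]
DUP     : [-2, -2]
EQ      : [1]
DUP     : [1, 1]
SUB     : [0]
PUSH 47 : [0, 47]
MUL     : [0]
PUSH 4  : [0, 4]
EQ      : [0]
LOAD 2  : [0, -2]
SWAP    : [-2, 0]
SUB     : [-2]
POP     : []
LOAD 2  : [-2]
DUP     : [-2, -2]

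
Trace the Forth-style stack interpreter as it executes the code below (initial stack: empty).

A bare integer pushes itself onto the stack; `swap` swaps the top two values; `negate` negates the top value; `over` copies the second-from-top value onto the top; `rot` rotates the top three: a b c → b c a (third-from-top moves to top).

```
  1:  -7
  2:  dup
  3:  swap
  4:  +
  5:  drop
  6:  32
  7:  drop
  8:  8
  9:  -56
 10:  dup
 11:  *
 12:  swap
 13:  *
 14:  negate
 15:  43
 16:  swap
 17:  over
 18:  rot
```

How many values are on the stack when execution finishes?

3

-7      [-7]
dup     [-7, -7]
swap    [-7, -7]
+       [-14]
drop    []
32      [32]
drop    []
8       [8]
-56     [8, -56]
dup     [8, -56, -56]
*       [8, 3136]
swap    [3136, 8]
*       [25088]
negate  [-25088]
43      [-25088, 43]
swap    [43, -25088]
over    [43, -25088, 43]
rot     [-25088, 43, 43]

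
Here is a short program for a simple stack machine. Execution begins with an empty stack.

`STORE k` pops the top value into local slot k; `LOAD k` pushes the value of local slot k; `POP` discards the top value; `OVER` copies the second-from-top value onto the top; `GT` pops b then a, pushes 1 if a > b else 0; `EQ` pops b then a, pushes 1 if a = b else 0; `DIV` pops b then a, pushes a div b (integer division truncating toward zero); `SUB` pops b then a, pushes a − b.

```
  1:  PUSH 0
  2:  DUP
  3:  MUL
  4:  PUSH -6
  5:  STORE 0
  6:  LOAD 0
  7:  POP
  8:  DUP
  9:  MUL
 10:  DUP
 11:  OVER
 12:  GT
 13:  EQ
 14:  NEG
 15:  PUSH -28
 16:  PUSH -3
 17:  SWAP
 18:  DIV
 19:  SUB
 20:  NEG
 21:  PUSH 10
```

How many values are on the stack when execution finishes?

2

PUSH 0   : [0]
DUP      : [0, 0]
MUL      : [0]
PUSH -6  : [0, -6]
STORE 0  : [0]
LOAD 0   : [0, -6]
POP      : [0]
DUP      : [0, 0]
MUL      : [0]
DUP      : [0, 0]
OVER     : [0, 0, 0]
GT       : [0, 0]
EQ       : [1]
NEG      : [-1]
PUSH -28 : [-1, -28]
PUSH -3  : [-1, -28, -3]
SWAP     : [-1, -3, -28]
DIV      : [-1, 0]
SUB      : [-1]
NEG      : [1]
PUSH 10  : [1, 10]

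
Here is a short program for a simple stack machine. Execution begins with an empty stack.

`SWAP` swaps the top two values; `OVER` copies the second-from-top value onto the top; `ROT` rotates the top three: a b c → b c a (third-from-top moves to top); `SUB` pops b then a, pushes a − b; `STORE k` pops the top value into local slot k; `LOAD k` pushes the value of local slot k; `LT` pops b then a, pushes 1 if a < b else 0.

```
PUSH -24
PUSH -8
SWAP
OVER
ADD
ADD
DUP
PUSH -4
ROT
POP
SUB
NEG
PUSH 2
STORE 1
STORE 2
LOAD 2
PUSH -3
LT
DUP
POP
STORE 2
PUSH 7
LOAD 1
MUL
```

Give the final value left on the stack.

PUSH -24 : [-24]
PUSH -8  : [-24, -8]
SWAP     : [-8, -24]
OVER     : [-8, -24, -8]
ADD      : [-8, -32]
ADD      : [-40]
DUP      : [-40, -40]
PUSH -4  : [-40, -40, -4]
ROT      : [-40, -4, -40]
POP      : [-40, -4]
SUB      : [-36]
NEG      : [36]
PUSH 2   : [36, 2]
STORE 1  : [36]
STORE 2  : []
LOAD 2   : [36]
PUSH -3  : [36, -3]
LT       : [0]
DUP      : [0, 0]
POP      : [0]
STORE 2  : []
PUSH 7   : [7]
LOAD 1   : [7, 2]
MUL      : [14]

14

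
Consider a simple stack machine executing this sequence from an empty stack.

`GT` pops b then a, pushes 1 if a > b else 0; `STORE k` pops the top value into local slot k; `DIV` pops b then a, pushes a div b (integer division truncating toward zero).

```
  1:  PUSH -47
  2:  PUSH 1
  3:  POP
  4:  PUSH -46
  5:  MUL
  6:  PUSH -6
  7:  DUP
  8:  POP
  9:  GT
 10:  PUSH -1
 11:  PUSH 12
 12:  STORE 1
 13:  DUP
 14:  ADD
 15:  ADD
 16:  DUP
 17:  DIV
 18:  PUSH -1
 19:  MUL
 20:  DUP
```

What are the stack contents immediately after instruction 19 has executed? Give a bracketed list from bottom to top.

[-1]

PUSH -47  [-47]
PUSH 1    [-47, 1]
POP       [-47]
PUSH -46  [-47, -46]
MUL       [2162]
PUSH -6   [2162, -6]
DUP       [2162, -6, -6]
POP       [2162, -6]
GT        [1]
PUSH -1   [1, -1]
PUSH 12   [1, -1, 12]
STORE 1   [1, -1]
DUP       [1, -1, -1]
ADD       [1, -2]
ADD       [-1]
DUP       [-1, -1]
DIV       [1]
PUSH -1   [1, -1]
MUL       [-1]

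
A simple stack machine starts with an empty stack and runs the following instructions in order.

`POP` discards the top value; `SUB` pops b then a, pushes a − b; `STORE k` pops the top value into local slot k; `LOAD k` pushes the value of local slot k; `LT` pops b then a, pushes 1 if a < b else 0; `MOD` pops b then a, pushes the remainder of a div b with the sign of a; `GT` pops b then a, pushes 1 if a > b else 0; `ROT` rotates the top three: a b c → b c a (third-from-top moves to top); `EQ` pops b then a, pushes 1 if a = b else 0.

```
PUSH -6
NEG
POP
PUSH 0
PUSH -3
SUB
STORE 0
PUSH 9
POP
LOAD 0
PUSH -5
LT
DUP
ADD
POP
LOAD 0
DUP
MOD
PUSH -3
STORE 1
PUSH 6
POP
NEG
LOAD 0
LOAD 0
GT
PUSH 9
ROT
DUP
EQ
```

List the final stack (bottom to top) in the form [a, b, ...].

PUSH -6 → -6
NEG     → 6
POP     → (empty)
PUSH 0  → 0
PUSH -3 → 0 -3
SUB     → 3
STORE 0 → (empty)
PUSH 9  → 9
POP     → (empty)
LOAD 0  → 3
PUSH -5 → 3 -5
LT      → 0
DUP     → 0 0
ADD     → 0
POP     → (empty)
LOAD 0  → 3
DUP     → 3 3
MOD     → 0
PUSH -3 → 0 -3
STORE 1 → 0
PUSH 6  → 0 6
POP     → 0
NEG     → 0
LOAD 0  → 0 3
LOAD 0  → 0 3 3
GT      → 0 0
PUSH 9  → 0 0 9
ROT     → 0 9 0
DUP     → 0 9 0 0
EQ      → 0 9 1

[0, 9, 1]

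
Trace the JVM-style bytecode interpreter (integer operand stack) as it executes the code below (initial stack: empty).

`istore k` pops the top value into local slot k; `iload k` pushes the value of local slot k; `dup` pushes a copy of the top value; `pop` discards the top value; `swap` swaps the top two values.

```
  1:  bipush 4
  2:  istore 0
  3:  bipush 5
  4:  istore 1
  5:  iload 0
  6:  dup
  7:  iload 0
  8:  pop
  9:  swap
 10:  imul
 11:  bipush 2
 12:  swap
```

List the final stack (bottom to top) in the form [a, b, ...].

[2, 16]

bipush 4  4
istore 0  (empty)
bipush 5  5
istore 1  (empty)
iload 0   4
dup       4 4
iload 0   4 4 4
pop       4 4
swap      4 4
imul      16
bipush 2  16 2
swap      2 16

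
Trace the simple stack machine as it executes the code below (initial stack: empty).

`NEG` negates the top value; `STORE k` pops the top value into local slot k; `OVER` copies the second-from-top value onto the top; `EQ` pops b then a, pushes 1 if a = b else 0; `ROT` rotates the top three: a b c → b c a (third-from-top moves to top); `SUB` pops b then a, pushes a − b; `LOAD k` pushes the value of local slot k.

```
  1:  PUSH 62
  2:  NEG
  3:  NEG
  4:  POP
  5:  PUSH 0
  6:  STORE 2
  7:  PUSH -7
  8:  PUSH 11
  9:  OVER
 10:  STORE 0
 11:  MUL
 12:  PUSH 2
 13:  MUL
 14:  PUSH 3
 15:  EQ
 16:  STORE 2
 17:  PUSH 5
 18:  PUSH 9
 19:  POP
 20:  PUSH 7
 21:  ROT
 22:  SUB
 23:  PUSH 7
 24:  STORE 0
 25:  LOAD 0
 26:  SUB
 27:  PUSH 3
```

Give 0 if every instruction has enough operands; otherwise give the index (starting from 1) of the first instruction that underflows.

PUSH 62 : [62]
NEG     : [-62]
NEG     : [62]
POP     : []
PUSH 0  : [0]
STORE 2 : []
PUSH -7 : [-7]
PUSH 11 : [-7, 11]
OVER    : [-7, 11, -7]
STORE 0 : [-7, 11]
MUL     : [-77]
PUSH 2  : [-77, 2]
MUL     : [-154]
PUSH 3  : [-154, 3]
EQ      : [0]
STORE 2 : []
PUSH 5  : [5]
PUSH 9  : [5, 9]
POP     : [5]
PUSH 7  : [5, 7]
ROT  — needs 3 operands, stack has 2 → underflow

21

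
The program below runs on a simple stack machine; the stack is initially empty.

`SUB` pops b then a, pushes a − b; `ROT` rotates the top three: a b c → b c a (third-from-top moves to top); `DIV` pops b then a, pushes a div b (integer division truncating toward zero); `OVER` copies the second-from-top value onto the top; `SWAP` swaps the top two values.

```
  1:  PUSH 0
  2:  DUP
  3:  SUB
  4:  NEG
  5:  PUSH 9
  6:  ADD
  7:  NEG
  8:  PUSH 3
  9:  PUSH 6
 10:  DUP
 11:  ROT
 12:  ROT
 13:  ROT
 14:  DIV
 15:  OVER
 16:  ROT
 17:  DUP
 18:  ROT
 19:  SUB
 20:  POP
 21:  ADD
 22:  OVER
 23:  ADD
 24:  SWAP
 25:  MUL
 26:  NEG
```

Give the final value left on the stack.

-45

PUSH 0  0
DUP     0 0
SUB     0
NEG     0
PUSH 9  0 9
ADD     9
NEG     -9
PUSH 3  -9 3
PUSH 6  -9 3 6
DUP     -9 3 6 6
ROT     -9 6 6 3
ROT     -9 6 3 6
ROT     -9 3 6 6
DIV     -9 3 1
OVER    -9 3 1 3
ROT     -9 1 3 3
DUP     -9 1 3 3 3
ROT     -9 1 3 3 3
SUB     -9 1 3 0
POP     -9 1 3
ADD     -9 4
OVER    -9 4 -9
ADD     -9 -5
SWAP    -5 -9
MUL     45
NEG     -45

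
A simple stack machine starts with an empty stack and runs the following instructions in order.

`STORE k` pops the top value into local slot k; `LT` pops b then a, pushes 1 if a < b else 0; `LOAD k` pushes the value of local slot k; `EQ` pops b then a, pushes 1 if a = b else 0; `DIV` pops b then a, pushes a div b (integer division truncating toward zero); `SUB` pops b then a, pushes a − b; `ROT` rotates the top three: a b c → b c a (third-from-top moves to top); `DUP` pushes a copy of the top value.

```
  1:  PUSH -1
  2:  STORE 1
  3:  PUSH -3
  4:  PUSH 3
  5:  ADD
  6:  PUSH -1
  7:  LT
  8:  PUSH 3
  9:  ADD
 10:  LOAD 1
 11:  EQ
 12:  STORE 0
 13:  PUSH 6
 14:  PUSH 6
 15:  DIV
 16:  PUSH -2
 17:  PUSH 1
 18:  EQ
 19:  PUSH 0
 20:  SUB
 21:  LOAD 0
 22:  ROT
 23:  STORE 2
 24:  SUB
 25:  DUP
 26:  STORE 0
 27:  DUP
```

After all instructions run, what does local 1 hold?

PUSH -1  -1
STORE 1  (empty)
PUSH -3  -3
PUSH 3   -3 3
ADD      0
PUSH -1  0 -1
LT       0
PUSH 3   0 3
ADD      3
LOAD 1   3 -1
EQ       0
STORE 0  (empty)
PUSH 6   6
PUSH 6   6 6
DIV      1
PUSH -2  1 -2
PUSH 1   1 -2 1
EQ       1 0
PUSH 0   1 0 0
SUB      1 0
LOAD 0   1 0 0
ROT      0 0 1
STORE 2  0 0
SUB      0
DUP      0 0
STORE 0  0
DUP      0 0

-1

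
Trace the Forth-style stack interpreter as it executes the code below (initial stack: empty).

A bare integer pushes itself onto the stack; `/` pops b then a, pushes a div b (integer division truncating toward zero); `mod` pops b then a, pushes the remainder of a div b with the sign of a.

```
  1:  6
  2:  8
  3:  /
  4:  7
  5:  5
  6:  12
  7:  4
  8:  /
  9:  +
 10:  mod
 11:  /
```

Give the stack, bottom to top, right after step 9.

6  : 6
8  : 6 8
/  : 0
7  : 0 7
5  : 0 7 5
12 : 0 7 5 12
4  : 0 7 5 12 4
/  : 0 7 5 3
+  : 0 7 8

[0, 7, 8]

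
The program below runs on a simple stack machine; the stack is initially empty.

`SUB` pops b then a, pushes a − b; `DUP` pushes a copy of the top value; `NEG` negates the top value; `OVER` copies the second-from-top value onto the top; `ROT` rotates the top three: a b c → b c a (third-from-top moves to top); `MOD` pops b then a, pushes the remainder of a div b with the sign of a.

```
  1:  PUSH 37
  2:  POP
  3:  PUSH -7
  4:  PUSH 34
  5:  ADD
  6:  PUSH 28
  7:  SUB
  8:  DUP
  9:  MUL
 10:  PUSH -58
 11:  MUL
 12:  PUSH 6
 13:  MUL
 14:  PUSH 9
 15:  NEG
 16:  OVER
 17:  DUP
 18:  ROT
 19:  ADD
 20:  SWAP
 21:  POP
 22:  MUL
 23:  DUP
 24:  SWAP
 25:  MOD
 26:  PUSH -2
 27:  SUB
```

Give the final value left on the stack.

PUSH 37  -> [37]
POP      -> []
PUSH -7  -> [-7]
PUSH 34  -> [-7, 34]
ADD      -> [27]
PUSH 28  -> [27, 28]
SUB      -> [-1]
DUP      -> [-1, -1]
MUL      -> [1]
PUSH -58 -> [1, -58]
MUL      -> [-58]
PUSH 6   -> [-58, 6]
MUL      -> [-348]
PUSH 9   -> [-348, 9]
NEG      -> [-348, -9]
OVER     -> [-348, -9, -348]
DUP      -> [-348, -9, -348, -348]
ROT      -> [-348, -348, -348, -9]
ADD      -> [-348, -348, -357]
SWAP     -> [-348, -357, -348]
POP      -> [-348, -357]
MUL      -> [124236]
DUP      -> [124236, 124236]
SWAP     -> [124236, 124236]
MOD      -> [0]
PUSH -2  -> [0, -2]
SUB      -> [2]

2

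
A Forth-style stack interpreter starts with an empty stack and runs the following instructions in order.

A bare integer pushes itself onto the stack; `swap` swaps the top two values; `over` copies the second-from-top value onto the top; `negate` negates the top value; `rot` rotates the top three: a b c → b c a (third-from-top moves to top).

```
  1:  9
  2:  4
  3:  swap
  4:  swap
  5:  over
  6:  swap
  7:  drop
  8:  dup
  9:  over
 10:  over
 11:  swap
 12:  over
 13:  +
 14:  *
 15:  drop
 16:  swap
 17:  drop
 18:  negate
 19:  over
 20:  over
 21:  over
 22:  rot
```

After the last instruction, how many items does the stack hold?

5

9       [9]
4       [9, 4]
swap    [4, 9]
swap    [9, 4]
over    [9, 4, 9]
swap    [9, 9, 4]
drop    [9, 9]
dup     [9, 9, 9]
over    [9, 9, 9, 9]
over    [9, 9, 9, 9, 9]
swap    [9, 9, 9, 9, 9]
over    [9, 9, 9, 9, 9, 9]
+       [9, 9, 9, 9, 18]
*       [9, 9, 9, 162]
drop    [9, 9, 9]
swap    [9, 9, 9]
drop    [9, 9]
negate  [9, -9]
over    [9, -9, 9]
over    [9, -9, 9, -9]
over    [9, -9, 9, -9, 9]
rot     [9, -9, -9, 9, 9]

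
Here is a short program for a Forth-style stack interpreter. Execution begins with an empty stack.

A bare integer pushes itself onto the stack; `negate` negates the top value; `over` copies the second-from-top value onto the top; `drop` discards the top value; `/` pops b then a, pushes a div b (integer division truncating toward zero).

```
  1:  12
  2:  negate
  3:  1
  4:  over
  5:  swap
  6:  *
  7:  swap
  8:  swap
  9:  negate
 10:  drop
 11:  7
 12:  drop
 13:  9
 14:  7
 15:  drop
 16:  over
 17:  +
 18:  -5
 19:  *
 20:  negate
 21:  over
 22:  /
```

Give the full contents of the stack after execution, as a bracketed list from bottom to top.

12     -> [12]
negate -> [-12]
1      -> [-12, 1]
over   -> [-12, 1, -12]
swap   -> [-12, -12, 1]
*      -> [-12, -12]
swap   -> [-12, -12]
swap   -> [-12, -12]
negate -> [-12, 12]
drop   -> [-12]
7      -> [-12, 7]
drop   -> [-12]
9      -> [-12, 9]
7      -> [-12, 9, 7]
drop   -> [-12, 9]
over   -> [-12, 9, -12]
+      -> [-12, -3]
-5     -> [-12, -3, -5]
*      -> [-12, 15]
negate -> [-12, -15]
over   -> [-12, -15, -12]
/      -> [-12, 1]

[-12, 1]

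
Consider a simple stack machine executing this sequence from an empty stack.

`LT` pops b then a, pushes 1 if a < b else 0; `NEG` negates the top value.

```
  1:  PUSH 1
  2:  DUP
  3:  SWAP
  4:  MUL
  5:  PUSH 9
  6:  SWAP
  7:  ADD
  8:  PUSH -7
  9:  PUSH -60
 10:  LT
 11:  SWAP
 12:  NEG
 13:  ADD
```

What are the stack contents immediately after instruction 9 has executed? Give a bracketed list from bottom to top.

PUSH 1    1
DUP       1 1
SWAP      1 1
MUL       1
PUSH 9    1 9
SWAP      9 1
ADD       10
PUSH -7   10 -7
PUSH -60  10 -7 -60

[10, -7, -60]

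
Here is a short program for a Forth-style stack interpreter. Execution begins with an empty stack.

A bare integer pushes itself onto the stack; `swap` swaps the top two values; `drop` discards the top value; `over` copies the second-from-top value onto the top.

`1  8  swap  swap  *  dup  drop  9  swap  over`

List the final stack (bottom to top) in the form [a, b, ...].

1    → 1
8    → 1 8
swap → 8 1
swap → 1 8
*    → 8
dup  → 8 8
drop → 8
9    → 8 9
swap → 9 8
over → 9 8 9

[9, 8, 9]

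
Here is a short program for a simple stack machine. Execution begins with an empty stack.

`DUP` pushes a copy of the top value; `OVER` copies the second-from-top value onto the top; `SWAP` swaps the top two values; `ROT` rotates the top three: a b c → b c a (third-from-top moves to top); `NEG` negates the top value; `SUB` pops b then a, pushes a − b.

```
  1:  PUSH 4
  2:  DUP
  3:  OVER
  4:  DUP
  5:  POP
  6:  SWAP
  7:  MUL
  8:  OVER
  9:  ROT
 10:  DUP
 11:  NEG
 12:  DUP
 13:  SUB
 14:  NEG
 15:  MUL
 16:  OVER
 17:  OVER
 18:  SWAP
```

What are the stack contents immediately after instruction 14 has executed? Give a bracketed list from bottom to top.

[16, 4, 4, 0]

PUSH 4  4
DUP     4 4
OVER    4 4 4
DUP     4 4 4 4
POP     4 4 4
SWAP    4 4 4
MUL     4 16
OVER    4 16 4
ROT     16 4 4
DUP     16 4 4 4
NEG     16 4 4 -4
DUP     16 4 4 -4 -4
SUB     16 4 4 0
NEG     16 4 4 0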